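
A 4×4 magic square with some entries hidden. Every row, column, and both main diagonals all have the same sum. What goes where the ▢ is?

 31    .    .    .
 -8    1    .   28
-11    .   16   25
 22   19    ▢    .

Column 1 is complete and sums to 34; that is the magic constant.
Row 2: -8 + 1 + 28 + ? = 34, so (2,3) = 13.
Using row 3: -11 + 16 + 25 + ? → (3,2) = 34 − 30 = 4.
Column 2 must total 34; the given cells sum to 24, so (1,2) = 10.
The remaining cell in main diagonal is (4,4) = 34 − 48 = -14.
From anti-diagonal, 34 − (13 + 4 + 22) gives (1,4) = -5.
Using row 1: 31 + 10 + (-5) + ? → (1,3) = 34 − 36 = -2.
Row 4: 22 + 19 + (-14) + ? = 34, so (4,3) = 7.

7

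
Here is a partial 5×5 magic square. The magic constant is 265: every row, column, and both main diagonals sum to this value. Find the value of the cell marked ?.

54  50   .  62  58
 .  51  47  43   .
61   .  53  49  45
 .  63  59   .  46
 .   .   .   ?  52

The remaining cell in row 1 is (1,3) = 265 − 224 = 41.
Row 3 needs 265; the known cells sum to 208, so (3,2) = 57.
Column 2: 50 + 51 + 57 + 63 + ? = 265, so (5,2) = 44.
Column 3: 41 + 47 + 53 + 59 + ? = 265, so (5,3) = 65.
From column 5, 265 − (58 + 45 + 46 + 52) gives (2,5) = 64.
Main diagonal needs 265; the known cells sum to 210, so (4,4) = 55.
Anti-diagonal needs 265; the known cells sum to 217, so (5,1) = 48.
Row 2 needs 265; the known cells sum to 205, so (2,1) = 60.
From row 4, 265 − (63 + 59 + 55 + 46) gives (4,1) = 42.
Row 5 needs 265; the known cells sum to 209, so (5,4) = 56.

56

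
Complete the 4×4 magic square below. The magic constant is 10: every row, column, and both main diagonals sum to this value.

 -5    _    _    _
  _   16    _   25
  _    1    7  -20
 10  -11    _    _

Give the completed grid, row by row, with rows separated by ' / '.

From row 3, 10 − (1 + 7 + (-20)) gives (3,1) = 22.
Column 1: -5 + 22 + 10 + ? = 10, so (2,1) = -17.
Using column 2: 16 + 1 + (-11) + ? → (1,2) = 10 − 6 = 4.
Main diagonal: -5 + 16 + 7 + ? = 10, so (4,4) = -8.
The remaining cell in row 2 is (2,3) = 10 − 24 = -14.
Row 4 must total 10; the given cells sum to -9, so (4,3) = 19.
Column 3: -14 + 7 + 19 + ? = 10, so (1,3) = -2.
Using column 4: 25 + (-20) + (-8) + ? → (1,4) = 10 − (-3) = 13.

-5 4 -2 13 / -17 16 -14 25 / 22 1 7 -20 / 10 -11 19 -8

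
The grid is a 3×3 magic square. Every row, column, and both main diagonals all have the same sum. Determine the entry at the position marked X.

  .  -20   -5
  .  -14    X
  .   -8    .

-26

Column 2 is complete and sums to -42; that is the magic constant.
Row 1 needs -42; the known cells sum to -25, so (1,1) = -17.
Main diagonal needs -42; the known cells sum to -31, so (3,3) = -11.
Using anti-diagonal: -5 + (-14) + ? → (3,1) = -42 − (-19) = -23.
Using column 1: -17 + (-23) + ? → (2,1) = -42 − (-40) = -2.
Column 3 needs -42; the known cells sum to -16, so (2,3) = -26.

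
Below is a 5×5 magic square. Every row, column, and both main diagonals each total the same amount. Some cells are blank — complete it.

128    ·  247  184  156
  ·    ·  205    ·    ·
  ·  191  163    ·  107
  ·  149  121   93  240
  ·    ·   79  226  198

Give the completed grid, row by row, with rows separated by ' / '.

Column 3 is already complete: 247 + 205 + 163 + 121 + 79 = 815, so that is the magic constant.
From row 1, 815 − (128 + 247 + 184 + 156) gives (1,2) = 100.
From row 4, 815 − (149 + 121 + 93 + 240) gives (4,1) = 212.
Using column 5: 156 + 107 + 240 + 198 + ? → (2,5) = 815 − 701 = 114.
Main diagonal must total 815; the given cells sum to 582, so (2,2) = 233.
The remaining cell in column 2 is (5,2) = 815 − 673 = 142.
Row 5: 142 + 79 + 226 + 198 + ? = 815, so (5,1) = 170.
Using anti-diagonal: 156 + 163 + 149 + 170 + ? → (2,4) = 815 − 638 = 177.
Using row 2: 233 + 205 + 177 + 114 + ? → (2,1) = 815 − 729 = 86.
Column 1: 128 + 86 + 212 + 170 + ? = 815, so (3,1) = 219.
Column 4 needs 815; the known cells sum to 680, so (3,4) = 135.

128 100 247 184 156 / 86 233 205 177 114 / 219 191 163 135 107 / 212 149 121 93 240 / 170 142 79 226 198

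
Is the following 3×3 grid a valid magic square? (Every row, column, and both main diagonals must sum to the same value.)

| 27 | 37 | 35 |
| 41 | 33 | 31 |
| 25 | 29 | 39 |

No — column 3 sums to 105 but row 3 sums to 93.

Row 1: 27 + 37 + 35 = 99.
Row 2: 41 + 33 + 31 = 105.
Row 3: 25 + 29 + 39 = 93.
Column 1: 27 + 41 + 25 = 93.
Column 2: 37 + 33 + 29 = 99.
Column 3: 35 + 31 + 39 = 105.
Main diagonal: 27 + 33 + 39 = 99.
Anti-diagonal: 35 + 33 + 25 = 93.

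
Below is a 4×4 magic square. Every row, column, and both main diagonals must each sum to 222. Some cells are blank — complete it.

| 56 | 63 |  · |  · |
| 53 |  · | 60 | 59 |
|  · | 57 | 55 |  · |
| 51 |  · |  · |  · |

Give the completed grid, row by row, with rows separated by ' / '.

Row 2 must total 222; the given cells sum to 172, so (2,2) = 50.
Column 1 needs 222; the known cells sum to 160, so (3,1) = 62.
From column 2, 222 − (63 + 50 + 57) gives (4,2) = 52.
Main diagonal must total 222; the given cells sum to 161, so (4,4) = 61.
Using anti-diagonal: 60 + 57 + 51 + ? → (1,4) = 222 − 168 = 54.
Row 1: 56 + 63 + 54 + ? = 222, so (1,3) = 49.
Row 3: 62 + 57 + 55 + ? = 222, so (3,4) = 48.
From row 4, 222 − (51 + 52 + 61) gives (4,3) = 58.

56 63 49 54 / 53 50 60 59 / 62 57 55 48 / 51 52 58 61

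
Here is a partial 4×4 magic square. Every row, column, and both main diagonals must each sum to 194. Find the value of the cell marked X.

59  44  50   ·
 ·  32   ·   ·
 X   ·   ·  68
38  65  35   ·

26

Row 1 needs 194; the known cells sum to 153, so (1,4) = 41.
Row 4 needs 194; the known cells sum to 138, so (4,4) = 56.
Column 2: 44 + 32 + 65 + ? = 194, so (3,2) = 53.
From column 4, 194 − (41 + 68 + 56) gives (2,4) = 29.
Main diagonal must total 194; the given cells sum to 147, so (3,3) = 47.
Anti-diagonal: 41 + 53 + 38 + ? = 194, so (2,3) = 62.
Row 2: 32 + 62 + 29 + ? = 194, so (2,1) = 71.
Row 3 needs 194; the known cells sum to 168, so (3,1) = 26.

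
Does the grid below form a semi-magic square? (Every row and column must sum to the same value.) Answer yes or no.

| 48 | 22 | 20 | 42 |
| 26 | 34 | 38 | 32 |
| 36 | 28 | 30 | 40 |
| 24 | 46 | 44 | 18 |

No — column 4 sums to 132 but row 3 sums to 134.

Row 1: 48 + 22 + 20 + 42 = 132.
Row 2: 26 + 34 + 38 + 32 = 130.
Row 3: 36 + 28 + 30 + 40 = 134.
Row 4: 24 + 46 + 44 + 18 = 132.
Column 1: 48 + 26 + 36 + 24 = 134.
Column 2: 22 + 34 + 28 + 46 = 130.
Column 3: 20 + 38 + 30 + 44 = 132.
Column 4: 42 + 32 + 40 + 18 = 132.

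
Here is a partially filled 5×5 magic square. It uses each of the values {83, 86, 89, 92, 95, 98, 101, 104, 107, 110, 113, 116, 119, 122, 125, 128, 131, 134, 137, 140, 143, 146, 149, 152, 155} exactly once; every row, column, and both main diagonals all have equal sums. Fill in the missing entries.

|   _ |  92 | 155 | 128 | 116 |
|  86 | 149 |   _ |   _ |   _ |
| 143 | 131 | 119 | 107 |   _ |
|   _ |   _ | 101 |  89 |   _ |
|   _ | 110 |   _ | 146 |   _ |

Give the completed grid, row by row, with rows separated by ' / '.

The 25 entries sum to 2975, so each line sums to 2975/5 = 595.
From row 1, 595 − (92 + 155 + 128 + 116) gives (1,1) = 104.
Row 3 needs 595; the known cells sum to 500, so (3,5) = 95.
Column 2 must total 595; the given cells sum to 482, so (4,2) = 113.
From column 4, 595 − (128 + 107 + 89 + 146) gives (2,4) = 125.
Main diagonal must total 595; the given cells sum to 461, so (5,5) = 134.
Anti-diagonal: 116 + 125 + 119 + 113 + ? = 595, so (5,1) = 122.
Row 5: 122 + 110 + 146 + 134 + ? = 595, so (5,3) = 83.
Column 1 must total 595; the given cells sum to 455, so (4,1) = 140.
Column 3 must total 595; the given cells sum to 458, so (2,3) = 137.
Row 2 must total 595; the given cells sum to 497, so (2,5) = 98.
From row 4, 595 − (140 + 113 + 101 + 89) gives (4,5) = 152.

104 92 155 128 116 / 86 149 137 125 98 / 143 131 119 107 95 / 140 113 101 89 152 / 122 110 83 146 134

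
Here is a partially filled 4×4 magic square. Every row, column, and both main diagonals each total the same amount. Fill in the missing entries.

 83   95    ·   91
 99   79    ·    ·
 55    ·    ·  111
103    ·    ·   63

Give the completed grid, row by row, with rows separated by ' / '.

83 95 71 91 / 99 79 87 75 / 55 59 115 111 / 103 107 67 63

Column 1 is already complete: 83 + 99 + 55 + 103 = 340, so that is the magic constant.
From row 1, 340 − (83 + 95 + 91) gives (1,3) = 71.
The remaining cell in column 4 is (2,4) = 340 − 265 = 75.
From main diagonal, 340 − (83 + 79 + 63) gives (3,3) = 115.
Row 2: 99 + 79 + 75 + ? = 340, so (2,3) = 87.
Using row 3: 55 + 115 + 111 + ? → (3,2) = 340 − 281 = 59.
The remaining cell in column 2 is (4,2) = 340 − 233 = 107.
Column 3: 71 + 87 + 115 + ? = 340, so (4,3) = 67.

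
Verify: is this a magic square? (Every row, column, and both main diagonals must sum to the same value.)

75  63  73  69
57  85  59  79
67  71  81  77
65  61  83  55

No — anti-diagonal sums to 264 but row 3 sums to 296.

Row 1: 75 + 63 + 73 + 69 = 280.
Row 2: 57 + 85 + 59 + 79 = 280.
Row 3: 67 + 71 + 81 + 77 = 296.
Row 4: 65 + 61 + 83 + 55 = 264.
Column 1: 75 + 57 + 67 + 65 = 264.
Column 2: 63 + 85 + 71 + 61 = 280.
Column 3: 73 + 59 + 81 + 83 = 296.
Column 4: 69 + 79 + 77 + 55 = 280.
Main diagonal: 75 + 85 + 81 + 55 = 296.
Anti-diagonal: 69 + 59 + 71 + 65 = 264.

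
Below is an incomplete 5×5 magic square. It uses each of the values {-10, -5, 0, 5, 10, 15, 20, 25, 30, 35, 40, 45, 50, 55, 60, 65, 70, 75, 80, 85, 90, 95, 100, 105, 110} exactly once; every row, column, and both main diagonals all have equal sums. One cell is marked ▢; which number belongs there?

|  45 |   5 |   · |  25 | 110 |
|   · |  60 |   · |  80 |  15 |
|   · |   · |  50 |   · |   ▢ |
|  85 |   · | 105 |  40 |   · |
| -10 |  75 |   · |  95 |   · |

70

The 25 entries sum to 1250, so each line sums to 1250/5 = 250.
Using row 1: 45 + 5 + 25 + 110 + ? → (1,3) = 250 − 185 = 65.
Using column 4: 25 + 80 + 40 + 95 + ? → (3,4) = 250 − 240 = 10.
Main diagonal: 45 + 60 + 50 + 40 + ? = 250, so (5,5) = 55.
The remaining cell in anti-diagonal is (4,2) = 250 − 230 = 20.
Row 4 must total 250; the given cells sum to 250, so (4,5) = 0.
Row 5: -10 + 75 + 95 + 55 + ? = 250, so (5,3) = 35.
The remaining cell in column 2 is (3,2) = 250 − 160 = 90.
Column 3: 65 + 50 + 105 + 35 + ? = 250, so (2,3) = -5.
From column 5, 250 − (110 + 15 + 0 + 55) gives (3,5) = 70.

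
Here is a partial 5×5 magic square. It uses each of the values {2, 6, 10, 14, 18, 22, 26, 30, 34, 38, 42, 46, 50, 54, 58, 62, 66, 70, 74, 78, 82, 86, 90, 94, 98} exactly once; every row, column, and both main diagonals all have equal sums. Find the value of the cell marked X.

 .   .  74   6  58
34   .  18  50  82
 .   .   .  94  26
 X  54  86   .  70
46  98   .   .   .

2

The 25 entries sum to 1250, so each line sums to 1250/5 = 250.
The remaining cell in row 2 is (2,2) = 250 − 184 = 66.
The remaining cell in column 5 is (5,5) = 250 − 236 = 14.
Anti-diagonal: 58 + 50 + 54 + 46 + ? = 250, so (3,3) = 42.
Column 3 needs 250; the known cells sum to 220, so (5,3) = 30.
From row 5, 250 − (46 + 98 + 30 + 14) gives (5,4) = 62.
Using column 4: 6 + 50 + 94 + 62 + ? → (4,4) = 250 − 212 = 38.
The remaining cell in main diagonal is (1,1) = 250 − 160 = 90.
Row 1: 90 + 74 + 6 + 58 + ? = 250, so (1,2) = 22.
Row 4 must total 250; the given cells sum to 248, so (4,1) = 2.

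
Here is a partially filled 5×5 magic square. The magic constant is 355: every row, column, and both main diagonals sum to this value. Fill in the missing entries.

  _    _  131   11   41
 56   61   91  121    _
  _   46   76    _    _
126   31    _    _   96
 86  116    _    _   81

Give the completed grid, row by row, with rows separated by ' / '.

71 101 131 11 41 / 56 61 91 121 26 / 16 46 76 106 111 / 126 31 36 66 96 / 86 116 21 51 81

Row 2 must total 355; the given cells sum to 329, so (2,5) = 26.
From column 2, 355 − (61 + 46 + 31 + 116) gives (1,2) = 101.
From column 5, 355 − (41 + 26 + 96 + 81) gives (3,5) = 111.
Row 1 must total 355; the given cells sum to 284, so (1,1) = 71.
Column 1 needs 355; the known cells sum to 339, so (3,1) = 16.
Using main diagonal: 71 + 61 + 76 + 81 + ? → (4,4) = 355 − 289 = 66.
Row 3 must total 355; the given cells sum to 249, so (3,4) = 106.
Row 4: 126 + 31 + 66 + 96 + ? = 355, so (4,3) = 36.
Column 3: 131 + 91 + 76 + 36 + ? = 355, so (5,3) = 21.
Using column 4: 11 + 121 + 106 + 66 + ? → (5,4) = 355 − 304 = 51.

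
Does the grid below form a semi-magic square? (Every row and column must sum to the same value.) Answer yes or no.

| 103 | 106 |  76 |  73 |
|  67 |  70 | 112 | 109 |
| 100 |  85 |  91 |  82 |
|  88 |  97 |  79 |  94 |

Yes

Row 1: 103 + 106 + 76 + 73 = 358.
Row 2: 67 + 70 + 112 + 109 = 358.
Row 3: 100 + 85 + 91 + 82 = 358.
Row 4: 88 + 97 + 79 + 94 = 358.
Column 1: 103 + 67 + 100 + 88 = 358.
Column 2: 106 + 70 + 85 + 97 = 358.
Column 3: 76 + 112 + 91 + 79 = 358.
Column 4: 73 + 109 + 82 + 94 = 358.
All lines sum to 358.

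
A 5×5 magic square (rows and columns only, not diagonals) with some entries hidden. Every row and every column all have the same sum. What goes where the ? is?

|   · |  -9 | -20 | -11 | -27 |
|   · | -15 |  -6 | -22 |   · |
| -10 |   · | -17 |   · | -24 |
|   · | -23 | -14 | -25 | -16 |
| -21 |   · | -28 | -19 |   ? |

-5

Column 3 is complete and sums to -85; that is the magic constant.
Using row 1: -9 + (-20) + (-11) + (-27) + ? → (1,1) = -85 − (-67) = -18.
Using row 4: -23 + (-14) + (-25) + (-16) + ? → (4,1) = -85 − (-78) = -7.
Column 1: -18 + (-10) + (-7) + (-21) + ? = -85, so (2,1) = -29.
From column 4, -85 − (-11 + (-22) + (-25) + (-19)) gives (3,4) = -8.
The remaining cell in row 2 is (2,5) = -85 − (-72) = -13.
Row 3 must total -85; the given cells sum to -59, so (3,2) = -26.
The remaining cell in column 2 is (5,2) = -85 − (-73) = -12.
From column 5, -85 − (-27 + (-13) + (-24) + (-16)) gives (5,5) = -5.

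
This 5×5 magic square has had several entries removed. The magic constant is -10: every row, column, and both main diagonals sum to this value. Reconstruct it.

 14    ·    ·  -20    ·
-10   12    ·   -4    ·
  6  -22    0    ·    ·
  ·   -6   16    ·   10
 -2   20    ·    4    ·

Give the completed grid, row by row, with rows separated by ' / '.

14 -14 8 -20 2 / -10 12 -26 -4 18 / 6 -22 0 22 -16 / -18 -6 16 -12 10 / -2 20 -8 4 -24

Column 1: 14 + (-10) + 6 + (-2) + ? = -10, so (4,1) = -18.
Using column 2: 12 + (-22) + (-6) + 20 + ? → (1,2) = -10 − 4 = -14.
From anti-diagonal, -10 − (-4 + 0 + (-6) + (-2)) gives (1,5) = 2.
Row 1 must total -10; the given cells sum to -18, so (1,3) = 8.
Row 4: -18 + (-6) + 16 + 10 + ? = -10, so (4,4) = -12.
From column 4, -10 − (-20 + (-4) + (-12) + 4) gives (3,4) = 22.
The remaining cell in main diagonal is (5,5) = -10 − 14 = -24.
Row 3 needs -10; the known cells sum to 6, so (3,5) = -16.
Row 5 must total -10; the given cells sum to -2, so (5,3) = -8.
The remaining cell in column 3 is (2,3) = -10 − 16 = -26.
Column 5 needs -10; the known cells sum to -28, so (2,5) = 18.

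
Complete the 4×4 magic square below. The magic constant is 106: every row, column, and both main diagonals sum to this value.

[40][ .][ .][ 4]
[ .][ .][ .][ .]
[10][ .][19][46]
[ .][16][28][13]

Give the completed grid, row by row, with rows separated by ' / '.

Row 3: 10 + 19 + 46 + ? = 106, so (3,2) = 31.
Using row 4: 16 + 28 + 13 + ? → (4,1) = 106 − 57 = 49.
Column 1: 40 + 10 + 49 + ? = 106, so (2,1) = 7.
Column 4 must total 106; the given cells sum to 63, so (2,4) = 43.
The remaining cell in main diagonal is (2,2) = 106 − 72 = 34.
Using anti-diagonal: 4 + 31 + 49 + ? → (2,3) = 106 − 84 = 22.
The remaining cell in column 2 is (1,2) = 106 − 81 = 25.
Column 3 must total 106; the given cells sum to 69, so (1,3) = 37.

40 25 37 4 / 7 34 22 43 / 10 31 19 46 / 49 16 28 13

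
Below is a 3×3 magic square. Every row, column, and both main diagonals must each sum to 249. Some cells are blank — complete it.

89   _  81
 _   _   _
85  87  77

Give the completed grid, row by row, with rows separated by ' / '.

89 79 81 / 75 83 91 / 85 87 77

Row 1 needs 249; the known cells sum to 170, so (1,2) = 79.
Column 1: 89 + 85 + ? = 249, so (2,1) = 75.
From column 2, 249 − (79 + 87) gives (2,2) = 83.
Column 3 must total 249; the given cells sum to 158, so (2,3) = 91.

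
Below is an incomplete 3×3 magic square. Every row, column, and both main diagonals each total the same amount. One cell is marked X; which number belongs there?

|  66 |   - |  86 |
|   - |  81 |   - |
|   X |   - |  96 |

76

Main diagonal is complete and sums to 243; that is the magic constant.
Row 1 needs 243; the known cells sum to 152, so (1,2) = 91.
The remaining cell in column 2 is (3,2) = 243 − 172 = 71.
From column 3, 243 − (86 + 96) gives (2,3) = 61.
From anti-diagonal, 243 − (86 + 81) gives (3,1) = 76.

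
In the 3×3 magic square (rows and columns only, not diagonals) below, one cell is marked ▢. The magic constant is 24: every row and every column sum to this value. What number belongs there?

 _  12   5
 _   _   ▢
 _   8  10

9

The remaining cell in row 1 is (1,1) = 24 − 17 = 7.
From row 3, 24 − (8 + 10) gives (3,1) = 6.
Column 1: 7 + 6 + ? = 24, so (2,1) = 11.
Column 2: 12 + 8 + ? = 24, so (2,2) = 4.
From column 3, 24 − (5 + 10) gives (2,3) = 9.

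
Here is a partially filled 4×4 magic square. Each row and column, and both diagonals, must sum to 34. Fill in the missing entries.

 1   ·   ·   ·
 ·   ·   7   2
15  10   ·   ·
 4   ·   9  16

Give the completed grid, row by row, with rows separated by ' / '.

1 8 12 13 / 14 11 7 2 / 15 10 6 3 / 4 5 9 16

From row 4, 34 − (4 + 9 + 16) gives (4,2) = 5.
The remaining cell in column 1 is (2,1) = 34 − 20 = 14.
The remaining cell in anti-diagonal is (1,4) = 34 − 21 = 13.
From row 2, 34 − (14 + 7 + 2) gives (2,2) = 11.
Column 2: 11 + 10 + 5 + ? = 34, so (1,2) = 8.
Column 4 must total 34; the given cells sum to 31, so (3,4) = 3.
Using main diagonal: 1 + 11 + 16 + ? → (3,3) = 34 − 28 = 6.
Row 1 must total 34; the given cells sum to 22, so (1,3) = 12.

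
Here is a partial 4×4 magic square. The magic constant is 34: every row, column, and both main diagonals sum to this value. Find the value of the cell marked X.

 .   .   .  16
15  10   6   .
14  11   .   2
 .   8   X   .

12

Row 2 needs 34; the known cells sum to 31, so (2,4) = 3.
Row 3: 14 + 11 + 2 + ? = 34, so (3,3) = 7.
The remaining cell in column 2 is (1,2) = 34 − 29 = 5.
Column 4 needs 34; the known cells sum to 21, so (4,4) = 13.
Using main diagonal: 10 + 7 + 13 + ? → (1,1) = 34 − 30 = 4.
From anti-diagonal, 34 − (16 + 6 + 11) gives (4,1) = 1.
Row 1: 4 + 5 + 16 + ? = 34, so (1,3) = 9.
Row 4 must total 34; the given cells sum to 22, so (4,3) = 12.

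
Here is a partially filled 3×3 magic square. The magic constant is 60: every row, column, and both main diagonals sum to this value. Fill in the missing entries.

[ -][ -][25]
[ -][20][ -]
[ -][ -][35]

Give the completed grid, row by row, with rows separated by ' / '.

5 30 25 / 40 20 0 / 15 10 35

The remaining cell in column 3 is (2,3) = 60 − 60 = 0.
From main diagonal, 60 − (20 + 35) gives (1,1) = 5.
Anti-diagonal must total 60; the given cells sum to 45, so (3,1) = 15.
Using row 1: 5 + 25 + ? → (1,2) = 60 − 30 = 30.
Using row 2: 20 + 0 + ? → (2,1) = 60 − 20 = 40.
The remaining cell in row 3 is (3,2) = 60 − 50 = 10.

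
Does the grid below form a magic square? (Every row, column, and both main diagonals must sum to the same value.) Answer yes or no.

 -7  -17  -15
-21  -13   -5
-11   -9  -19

Row 1: -7 + (-17) + (-15) = -39.
Row 2: -21 + (-13) + (-5) = -39.
Row 3: -11 + (-9) + (-19) = -39.
Column 1: -7 + (-21) + (-11) = -39.
Column 2: -17 + (-13) + (-9) = -39.
Column 3: -15 + (-5) + (-19) = -39.
Main diagonal: -7 + (-13) + (-19) = -39.
Anti-diagonal: -15 + (-13) + (-11) = -39.
All lines sum to -39.

Yes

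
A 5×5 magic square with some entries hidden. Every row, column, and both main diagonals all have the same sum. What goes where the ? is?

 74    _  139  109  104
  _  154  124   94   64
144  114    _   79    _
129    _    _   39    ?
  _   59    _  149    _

134

Column 4 is complete and sums to 470; that is the magic constant.
Row 1: 74 + 139 + 109 + 104 + ? = 470, so (1,2) = 44.
Row 2 must total 470; the given cells sum to 436, so (2,1) = 34.
The remaining cell in column 1 is (5,1) = 470 − 381 = 89.
Column 2: 44 + 154 + 114 + 59 + ? = 470, so (4,2) = 99.
Anti-diagonal needs 470; the known cells sum to 386, so (3,3) = 84.
The remaining cell in row 3 is (3,5) = 470 − 421 = 49.
The remaining cell in main diagonal is (5,5) = 470 − 351 = 119.
Row 5 must total 470; the given cells sum to 416, so (5,3) = 54.
Column 3: 139 + 124 + 84 + 54 + ? = 470, so (4,3) = 69.
From column 5, 470 − (104 + 64 + 49 + 119) gives (4,5) = 134.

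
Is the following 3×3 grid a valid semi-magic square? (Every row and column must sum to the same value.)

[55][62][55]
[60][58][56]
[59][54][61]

Row 1: 55 + 62 + 55 = 172.
Row 2: 60 + 58 + 56 = 174.
Row 3: 59 + 54 + 61 = 174.
Column 1: 55 + 60 + 59 = 174.
Column 2: 62 + 58 + 54 = 174.
Column 3: 55 + 56 + 61 = 172.

No — column 3 sums to 172 but row 2 sums to 174.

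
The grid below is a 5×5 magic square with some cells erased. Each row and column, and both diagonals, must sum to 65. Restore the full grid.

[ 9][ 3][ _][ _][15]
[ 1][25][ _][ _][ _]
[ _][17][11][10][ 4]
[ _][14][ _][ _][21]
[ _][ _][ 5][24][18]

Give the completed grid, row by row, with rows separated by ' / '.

From row 3, 65 − (17 + 11 + 10 + 4) gives (3,1) = 23.
Column 2 needs 65; the known cells sum to 59, so (5,2) = 6.
Column 5 must total 65; the given cells sum to 58, so (2,5) = 7.
Main diagonal needs 65; the known cells sum to 63, so (4,4) = 2.
From row 5, 65 − (6 + 5 + 24 + 18) gives (5,1) = 12.
Column 1 must total 65; the given cells sum to 45, so (4,1) = 20.
Anti-diagonal: 15 + 11 + 14 + 12 + ? = 65, so (2,4) = 13.
Row 2 needs 65; the known cells sum to 46, so (2,3) = 19.
Row 4: 20 + 14 + 2 + 21 + ? = 65, so (4,3) = 8.
The remaining cell in column 3 is (1,3) = 65 − 43 = 22.
From column 4, 65 − (13 + 10 + 2 + 24) gives (1,4) = 16.

9 3 22 16 15 / 1 25 19 13 7 / 23 17 11 10 4 / 20 14 8 2 21 / 12 6 5 24 18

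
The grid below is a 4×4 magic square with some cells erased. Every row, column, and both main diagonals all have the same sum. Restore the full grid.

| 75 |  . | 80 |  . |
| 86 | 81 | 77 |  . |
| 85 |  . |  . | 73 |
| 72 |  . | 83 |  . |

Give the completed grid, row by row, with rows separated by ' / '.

Column 1 is already complete: 75 + 86 + 85 + 72 = 318, so that is the magic constant.
The remaining cell in row 2 is (2,4) = 318 − 244 = 74.
The remaining cell in column 3 is (3,3) = 318 − 240 = 78.
From main diagonal, 318 − (75 + 81 + 78) gives (4,4) = 84.
Row 3 needs 318; the known cells sum to 236, so (3,2) = 82.
Row 4 must total 318; the given cells sum to 239, so (4,2) = 79.
The remaining cell in column 2 is (1,2) = 318 − 242 = 76.
Using column 4: 74 + 73 + 84 + ? → (1,4) = 318 − 231 = 87.

75 76 80 87 / 86 81 77 74 / 85 82 78 73 / 72 79 83 84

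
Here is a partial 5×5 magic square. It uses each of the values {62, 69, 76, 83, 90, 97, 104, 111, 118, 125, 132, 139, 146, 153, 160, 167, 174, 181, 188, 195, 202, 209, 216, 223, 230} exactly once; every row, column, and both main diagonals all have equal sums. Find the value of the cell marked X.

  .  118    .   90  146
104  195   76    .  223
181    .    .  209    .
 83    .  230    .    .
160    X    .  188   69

The 25 entries sum to 3650, so each line sums to 3650/5 = 730.
From row 2, 730 − (104 + 195 + 76 + 223) gives (2,4) = 132.
From column 1, 730 − (104 + 181 + 83 + 160) gives (1,1) = 202.
From column 4, 730 − (90 + 132 + 209 + 188) gives (4,4) = 111.
The remaining cell in main diagonal is (3,3) = 730 − 577 = 153.
Anti-diagonal must total 730; the given cells sum to 591, so (4,2) = 139.
Row 1 must total 730; the given cells sum to 556, so (1,3) = 174.
Row 4 needs 730; the known cells sum to 563, so (4,5) = 167.
From column 3, 730 − (174 + 76 + 153 + 230) gives (5,3) = 97.
Column 5 needs 730; the known cells sum to 605, so (3,5) = 125.
From row 3, 730 − (181 + 153 + 209 + 125) gives (3,2) = 62.
Row 5 must total 730; the given cells sum to 514, so (5,2) = 216.

216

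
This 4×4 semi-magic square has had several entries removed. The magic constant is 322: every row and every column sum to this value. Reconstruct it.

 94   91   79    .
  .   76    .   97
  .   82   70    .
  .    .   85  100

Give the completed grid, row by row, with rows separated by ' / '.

Row 1: 94 + 91 + 79 + ? = 322, so (1,4) = 58.
Column 2 must total 322; the given cells sum to 249, so (4,2) = 73.
Column 3 needs 322; the known cells sum to 234, so (2,3) = 88.
Column 4 must total 322; the given cells sum to 255, so (3,4) = 67.
Row 2 must total 322; the given cells sum to 261, so (2,1) = 61.
Row 3 must total 322; the given cells sum to 219, so (3,1) = 103.
Using row 4: 73 + 85 + 100 + ? → (4,1) = 322 − 258 = 64.

94 91 79 58 / 61 76 88 97 / 103 82 70 67 / 64 73 85 100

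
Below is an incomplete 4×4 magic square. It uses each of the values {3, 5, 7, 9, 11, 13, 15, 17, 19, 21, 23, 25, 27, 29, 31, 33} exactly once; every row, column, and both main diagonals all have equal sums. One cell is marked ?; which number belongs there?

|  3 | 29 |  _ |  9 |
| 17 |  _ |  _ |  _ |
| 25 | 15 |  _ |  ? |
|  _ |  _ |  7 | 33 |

The 16 entries sum to 288, so each line sums to 288/4 = 72.
Using row 1: 3 + 29 + 9 + ? → (1,3) = 72 − 41 = 31.
Column 1 must total 72; the given cells sum to 45, so (4,1) = 27.
Using anti-diagonal: 9 + 15 + 27 + ? → (2,3) = 72 − 51 = 21.
Row 4: 27 + 7 + 33 + ? = 72, so (4,2) = 5.
Column 2 must total 72; the given cells sum to 49, so (2,2) = 23.
The remaining cell in column 3 is (3,3) = 72 − 59 = 13.
From row 2, 72 − (17 + 23 + 21) gives (2,4) = 11.
The remaining cell in row 3 is (3,4) = 72 − 53 = 19.

19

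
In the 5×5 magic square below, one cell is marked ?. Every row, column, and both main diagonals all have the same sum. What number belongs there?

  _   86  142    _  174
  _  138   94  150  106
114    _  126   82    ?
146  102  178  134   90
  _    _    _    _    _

158

Row 4 is complete and sums to 650; that is the magic constant.
The remaining cell in row 2 is (2,1) = 650 − 488 = 162.
The remaining cell in column 3 is (5,3) = 650 − 540 = 110.
Anti-diagonal needs 650; the known cells sum to 552, so (5,1) = 98.
Column 1 must total 650; the given cells sum to 520, so (1,1) = 130.
Main diagonal: 130 + 138 + 126 + 134 + ? = 650, so (5,5) = 122.
Using row 1: 130 + 86 + 142 + 174 + ? → (1,4) = 650 − 532 = 118.
The remaining cell in column 4 is (5,4) = 650 − 484 = 166.
Using column 5: 174 + 106 + 90 + 122 + ? → (3,5) = 650 − 492 = 158.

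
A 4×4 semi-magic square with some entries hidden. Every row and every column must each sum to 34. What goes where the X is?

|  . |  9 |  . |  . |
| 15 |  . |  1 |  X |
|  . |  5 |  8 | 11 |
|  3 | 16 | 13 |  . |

Row 3 must total 34; the given cells sum to 24, so (3,1) = 10.
Row 4: 3 + 16 + 13 + ? = 34, so (4,4) = 2.
Column 1 must total 34; the given cells sum to 28, so (1,1) = 6.
Column 2 must total 34; the given cells sum to 30, so (2,2) = 4.
Column 3 must total 34; the given cells sum to 22, so (1,3) = 12.
Using row 1: 6 + 9 + 12 + ? → (1,4) = 34 − 27 = 7.
From row 2, 34 − (15 + 4 + 1) gives (2,4) = 14.

14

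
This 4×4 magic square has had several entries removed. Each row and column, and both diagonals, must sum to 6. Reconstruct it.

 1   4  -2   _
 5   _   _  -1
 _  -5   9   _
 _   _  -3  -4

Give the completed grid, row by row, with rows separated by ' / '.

The remaining cell in row 1 is (1,4) = 6 − 3 = 3.
Column 3 needs 6; the known cells sum to 4, so (2,3) = 2.
Using column 4: 3 + (-1) + (-4) + ? → (3,4) = 6 − (-2) = 8.
Using main diagonal: 1 + 9 + (-4) + ? → (2,2) = 6 − 6 = 0.
The remaining cell in anti-diagonal is (4,1) = 6 − 0 = 6.
The remaining cell in row 3 is (3,1) = 6 − 12 = -6.
The remaining cell in row 4 is (4,2) = 6 − (-1) = 7.

1 4 -2 3 / 5 0 2 -1 / -6 -5 9 8 / 6 7 -3 -4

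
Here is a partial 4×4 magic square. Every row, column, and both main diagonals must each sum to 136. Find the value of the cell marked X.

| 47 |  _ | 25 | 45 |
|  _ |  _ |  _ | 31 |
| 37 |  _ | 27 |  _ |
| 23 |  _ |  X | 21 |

49

Row 1: 47 + 25 + 45 + ? = 136, so (1,2) = 19.
Column 1: 47 + 37 + 23 + ? = 136, so (2,1) = 29.
Column 4 needs 136; the known cells sum to 97, so (3,4) = 39.
Using main diagonal: 47 + 27 + 21 + ? → (2,2) = 136 − 95 = 41.
Row 2 needs 136; the known cells sum to 101, so (2,3) = 35.
The remaining cell in row 3 is (3,2) = 136 − 103 = 33.
The remaining cell in column 2 is (4,2) = 136 − 93 = 43.
Column 3 must total 136; the given cells sum to 87, so (4,3) = 49.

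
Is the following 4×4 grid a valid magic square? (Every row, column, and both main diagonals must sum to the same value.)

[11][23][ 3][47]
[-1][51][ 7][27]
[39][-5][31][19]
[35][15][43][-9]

Row 1: 11 + 23 + 3 + 47 = 84.
Row 2: -1 + 51 + 7 + 27 = 84.
Row 3: 39 + (-5) + 31 + 19 = 84.
Row 4: 35 + 15 + 43 + (-9) = 84.
Column 1: 11 + (-1) + 39 + 35 = 84.
Column 2: 23 + 51 + (-5) + 15 = 84.
Column 3: 3 + 7 + 31 + 43 = 84.
Column 4: 47 + 27 + 19 + (-9) = 84.
Main diagonal: 11 + 51 + 31 + (-9) = 84.
Anti-diagonal: 47 + 7 + (-5) + 35 = 84.
All lines sum to 84.

Yes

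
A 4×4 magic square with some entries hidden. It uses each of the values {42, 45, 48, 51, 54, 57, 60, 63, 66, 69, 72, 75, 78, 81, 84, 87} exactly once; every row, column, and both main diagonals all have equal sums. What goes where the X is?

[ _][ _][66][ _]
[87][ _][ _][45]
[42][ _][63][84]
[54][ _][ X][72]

The 16 entries sum to 1032, so each line sums to 1032/4 = 258.
The remaining cell in row 3 is (3,2) = 258 − 189 = 69.
Column 1 must total 258; the given cells sum to 183, so (1,1) = 75.
Column 4: 45 + 84 + 72 + ? = 258, so (1,4) = 57.
Main diagonal must total 258; the given cells sum to 210, so (2,2) = 48.
Anti-diagonal: 57 + 69 + 54 + ? = 258, so (2,3) = 78.
Row 1: 75 + 66 + 57 + ? = 258, so (1,2) = 60.
The remaining cell in column 2 is (4,2) = 258 − 177 = 81.
The remaining cell in column 3 is (4,3) = 258 − 207 = 51.

51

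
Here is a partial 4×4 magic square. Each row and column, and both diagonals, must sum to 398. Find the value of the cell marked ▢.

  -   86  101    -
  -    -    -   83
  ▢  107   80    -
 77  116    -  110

98

Row 4 must total 398; the given cells sum to 303, so (4,3) = 95.
Column 2 needs 398; the known cells sum to 309, so (2,2) = 89.
Column 3: 101 + 80 + 95 + ? = 398, so (2,3) = 122.
The remaining cell in main diagonal is (1,1) = 398 − 279 = 119.
The remaining cell in anti-diagonal is (1,4) = 398 − 306 = 92.
Row 2 must total 398; the given cells sum to 294, so (2,1) = 104.
The remaining cell in column 1 is (3,1) = 398 − 300 = 98.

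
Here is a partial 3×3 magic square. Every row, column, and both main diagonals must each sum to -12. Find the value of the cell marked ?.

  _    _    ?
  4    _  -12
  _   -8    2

-2

Row 2 must total -12; the given cells sum to -8, so (2,2) = -4.
Row 3: -8 + 2 + ? = -12, so (3,1) = -6.
Column 1: 4 + (-6) + ? = -12, so (1,1) = -10.
Column 2 must total -12; the given cells sum to -12, so (1,2) = 0.
Column 3: -12 + 2 + ? = -12, so (1,3) = -2.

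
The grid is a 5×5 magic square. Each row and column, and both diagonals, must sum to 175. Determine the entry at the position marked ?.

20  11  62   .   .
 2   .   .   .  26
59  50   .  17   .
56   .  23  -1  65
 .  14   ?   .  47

Row 4 must total 175; the given cells sum to 143, so (4,2) = 32.
Column 1: 20 + 2 + 59 + 56 + ? = 175, so (5,1) = 38.
Column 2 must total 175; the given cells sum to 107, so (2,2) = 68.
The remaining cell in main diagonal is (3,3) = 175 − 134 = 41.
Using row 3: 59 + 50 + 41 + 17 + ? → (3,5) = 175 − 167 = 8.
Column 5: 26 + 8 + 65 + 47 + ? = 175, so (1,5) = 29.
Using anti-diagonal: 29 + 41 + 32 + 38 + ? → (2,4) = 175 − 140 = 35.
Row 1 must total 175; the given cells sum to 122, so (1,4) = 53.
Row 2: 2 + 68 + 35 + 26 + ? = 175, so (2,3) = 44.
The remaining cell in column 3 is (5,3) = 175 − 170 = 5.

5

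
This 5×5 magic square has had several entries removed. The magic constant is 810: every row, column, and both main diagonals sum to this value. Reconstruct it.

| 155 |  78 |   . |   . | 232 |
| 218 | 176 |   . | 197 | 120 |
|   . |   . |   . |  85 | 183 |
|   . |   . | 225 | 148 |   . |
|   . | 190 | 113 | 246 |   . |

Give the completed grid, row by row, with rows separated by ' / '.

155 78 211 134 232 / 218 176 99 197 120 / 141 239 162 85 183 / 204 127 225 148 106 / 92 190 113 246 169

Using row 2: 218 + 176 + 197 + 120 + ? → (2,3) = 810 − 711 = 99.
Column 4 must total 810; the given cells sum to 676, so (1,4) = 134.
Row 1 needs 810; the known cells sum to 599, so (1,3) = 211.
The remaining cell in column 3 is (3,3) = 810 − 648 = 162.
Using main diagonal: 155 + 176 + 162 + 148 + ? → (5,5) = 810 − 641 = 169.
Row 5 must total 810; the given cells sum to 718, so (5,1) = 92.
From column 5, 810 − (232 + 120 + 183 + 169) gives (4,5) = 106.
Using anti-diagonal: 232 + 197 + 162 + 92 + ? → (4,2) = 810 − 683 = 127.
Row 4 must total 810; the given cells sum to 606, so (4,1) = 204.
From column 1, 810 − (155 + 218 + 204 + 92) gives (3,1) = 141.
From column 2, 810 − (78 + 176 + 127 + 190) gives (3,2) = 239.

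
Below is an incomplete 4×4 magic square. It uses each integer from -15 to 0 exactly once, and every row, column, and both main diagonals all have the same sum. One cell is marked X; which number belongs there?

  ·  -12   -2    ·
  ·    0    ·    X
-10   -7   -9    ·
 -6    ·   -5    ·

The entries are -15 through 0, which sum to -120, so each line sums to -120/4 = -30.
Using row 3: -10 + (-7) + (-9) + ? → (3,4) = -30 − (-26) = -4.
Column 2 must total -30; the given cells sum to -19, so (4,2) = -11.
Column 3: -2 + (-9) + (-5) + ? = -30, so (2,3) = -14.
From anti-diagonal, -30 − (-14 + (-7) + (-6)) gives (1,4) = -3.
Row 1: -12 + (-2) + (-3) + ? = -30, so (1,1) = -13.
From row 4, -30 − (-6 + (-11) + (-5)) gives (4,4) = -8.
Column 1: -13 + (-10) + (-6) + ? = -30, so (2,1) = -1.
Column 4: -3 + (-4) + (-8) + ? = -30, so (2,4) = -15.

-15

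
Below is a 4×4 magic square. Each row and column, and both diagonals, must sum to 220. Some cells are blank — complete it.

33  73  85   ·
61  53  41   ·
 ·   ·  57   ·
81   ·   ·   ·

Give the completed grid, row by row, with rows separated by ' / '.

33 73 85 29 / 61 53 41 65 / 45 69 57 49 / 81 25 37 77

The remaining cell in row 1 is (1,4) = 220 − 191 = 29.
Row 2 must total 220; the given cells sum to 155, so (2,4) = 65.
Using column 1: 33 + 61 + 81 + ? → (3,1) = 220 − 175 = 45.
The remaining cell in column 3 is (4,3) = 220 − 183 = 37.
From main diagonal, 220 − (33 + 53 + 57) gives (4,4) = 77.
From anti-diagonal, 220 − (29 + 41 + 81) gives (3,2) = 69.
Row 3 needs 220; the known cells sum to 171, so (3,4) = 49.
The remaining cell in row 4 is (4,2) = 220 − 195 = 25.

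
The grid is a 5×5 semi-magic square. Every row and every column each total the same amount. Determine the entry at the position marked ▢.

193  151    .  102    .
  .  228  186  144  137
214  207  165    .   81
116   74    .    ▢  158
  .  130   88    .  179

Column 2 is complete and sums to 790; that is the magic constant.
Row 2: 228 + 186 + 144 + 137 + ? = 790, so (2,1) = 95.
Using row 3: 214 + 207 + 165 + 81 + ? → (3,4) = 790 − 667 = 123.
Column 1 must total 790; the given cells sum to 618, so (5,1) = 172.
Using column 5: 137 + 81 + 158 + 179 + ? → (1,5) = 790 − 555 = 235.
Row 1 needs 790; the known cells sum to 681, so (1,3) = 109.
Row 5 must total 790; the given cells sum to 569, so (5,4) = 221.
The remaining cell in column 3 is (4,3) = 790 − 548 = 242.
The remaining cell in column 4 is (4,4) = 790 − 590 = 200.

200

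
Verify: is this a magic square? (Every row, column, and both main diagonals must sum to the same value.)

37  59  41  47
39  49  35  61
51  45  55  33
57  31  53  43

Row 1: 37 + 59 + 41 + 47 = 184.
Row 2: 39 + 49 + 35 + 61 = 184.
Row 3: 51 + 45 + 55 + 33 = 184.
Row 4: 57 + 31 + 53 + 43 = 184.
Column 1: 37 + 39 + 51 + 57 = 184.
Column 2: 59 + 49 + 45 + 31 = 184.
Column 3: 41 + 35 + 55 + 53 = 184.
Column 4: 47 + 61 + 33 + 43 = 184.
Main diagonal: 37 + 49 + 55 + 43 = 184.
Anti-diagonal: 47 + 35 + 45 + 57 = 184.
All lines sum to 184.

Yes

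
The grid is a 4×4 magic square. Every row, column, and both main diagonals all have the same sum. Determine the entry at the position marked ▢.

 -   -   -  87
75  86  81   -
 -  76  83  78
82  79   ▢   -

88

Anti-diagonal is complete and sums to 326; that is the magic constant.
Using row 2: 75 + 86 + 81 + ? → (2,4) = 326 − 242 = 84.
Row 3 needs 326; the known cells sum to 237, so (3,1) = 89.
Column 1 needs 326; the known cells sum to 246, so (1,1) = 80.
The remaining cell in column 2 is (1,2) = 326 − 241 = 85.
Using column 4: 87 + 84 + 78 + ? → (4,4) = 326 − 249 = 77.
Row 1: 80 + 85 + 87 + ? = 326, so (1,3) = 74.
The remaining cell in row 4 is (4,3) = 326 − 238 = 88.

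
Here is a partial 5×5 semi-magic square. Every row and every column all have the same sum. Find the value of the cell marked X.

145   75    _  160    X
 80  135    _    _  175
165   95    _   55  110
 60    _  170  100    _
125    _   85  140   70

Column 1 is complete and sums to 575; that is the magic constant.
The remaining cell in row 3 is (3,3) = 575 − 425 = 150.
Row 5: 125 + 85 + 140 + 70 + ? = 575, so (5,2) = 155.
Column 2 needs 575; the known cells sum to 460, so (4,2) = 115.
Column 4 must total 575; the given cells sum to 455, so (2,4) = 120.
From row 2, 575 − (80 + 135 + 120 + 175) gives (2,3) = 65.
Using row 4: 60 + 115 + 170 + 100 + ? → (4,5) = 575 − 445 = 130.
Using column 3: 65 + 150 + 170 + 85 + ? → (1,3) = 575 − 470 = 105.
Column 5 must total 575; the given cells sum to 485, so (1,5) = 90.

90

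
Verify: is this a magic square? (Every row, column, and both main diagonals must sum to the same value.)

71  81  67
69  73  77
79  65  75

Yes

Row 1: 71 + 81 + 67 = 219.
Row 2: 69 + 73 + 77 = 219.
Row 3: 79 + 65 + 75 = 219.
Column 1: 71 + 69 + 79 = 219.
Column 2: 81 + 73 + 65 = 219.
Column 3: 67 + 77 + 75 = 219.
Main diagonal: 71 + 73 + 75 = 219.
Anti-diagonal: 67 + 73 + 79 = 219.
All lines sum to 219.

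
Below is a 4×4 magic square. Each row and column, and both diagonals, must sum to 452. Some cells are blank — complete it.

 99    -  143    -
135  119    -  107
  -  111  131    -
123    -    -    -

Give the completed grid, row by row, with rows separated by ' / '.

Row 2: 135 + 119 + 107 + ? = 452, so (2,3) = 91.
Column 1 must total 452; the given cells sum to 357, so (3,1) = 95.
Column 3 must total 452; the given cells sum to 365, so (4,3) = 87.
Main diagonal must total 452; the given cells sum to 349, so (4,4) = 103.
Anti-diagonal needs 452; the known cells sum to 325, so (1,4) = 127.
Row 1 must total 452; the given cells sum to 369, so (1,2) = 83.
Row 3 needs 452; the known cells sum to 337, so (3,4) = 115.
Using row 4: 123 + 87 + 103 + ? → (4,2) = 452 − 313 = 139.

99 83 143 127 / 135 119 91 107 / 95 111 131 115 / 123 139 87 103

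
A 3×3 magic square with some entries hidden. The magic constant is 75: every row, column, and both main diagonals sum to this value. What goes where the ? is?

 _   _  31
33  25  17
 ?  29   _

Column 2: 25 + 29 + ? = 75, so (1,2) = 21.
Column 3 needs 75; the known cells sum to 48, so (3,3) = 27.
From main diagonal, 75 − (25 + 27) gives (1,1) = 23.
Anti-diagonal needs 75; the known cells sum to 56, so (3,1) = 19.

19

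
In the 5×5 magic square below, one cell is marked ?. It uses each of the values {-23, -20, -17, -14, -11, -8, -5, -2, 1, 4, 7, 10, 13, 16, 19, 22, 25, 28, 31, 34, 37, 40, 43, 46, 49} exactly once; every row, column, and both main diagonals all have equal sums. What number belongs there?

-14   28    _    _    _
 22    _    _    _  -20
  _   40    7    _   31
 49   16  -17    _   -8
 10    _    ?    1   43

34

The 25 entries sum to 325, so each line sums to 325/5 = 65.
Row 4: 49 + 16 + (-17) + (-8) + ? = 65, so (4,4) = 25.
Column 1: -14 + 22 + 49 + 10 + ? = 65, so (3,1) = -2.
From column 5, 65 − (-20 + 31 + (-8) + 43) gives (1,5) = 19.
From main diagonal, 65 − (-14 + 7 + 25 + 43) gives (2,2) = 4.
Anti-diagonal needs 65; the known cells sum to 52, so (2,4) = 13.
Row 2: 22 + 4 + 13 + (-20) + ? = 65, so (2,3) = 46.
Using row 3: -2 + 40 + 7 + 31 + ? → (3,4) = 65 − 76 = -11.
Using column 2: 28 + 4 + 40 + 16 + ? → (5,2) = 65 − 88 = -23.
Column 4 needs 65; the known cells sum to 28, so (1,4) = 37.
From row 1, 65 − (-14 + 28 + 37 + 19) gives (1,3) = -5.
The remaining cell in row 5 is (5,3) = 65 − 31 = 34.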